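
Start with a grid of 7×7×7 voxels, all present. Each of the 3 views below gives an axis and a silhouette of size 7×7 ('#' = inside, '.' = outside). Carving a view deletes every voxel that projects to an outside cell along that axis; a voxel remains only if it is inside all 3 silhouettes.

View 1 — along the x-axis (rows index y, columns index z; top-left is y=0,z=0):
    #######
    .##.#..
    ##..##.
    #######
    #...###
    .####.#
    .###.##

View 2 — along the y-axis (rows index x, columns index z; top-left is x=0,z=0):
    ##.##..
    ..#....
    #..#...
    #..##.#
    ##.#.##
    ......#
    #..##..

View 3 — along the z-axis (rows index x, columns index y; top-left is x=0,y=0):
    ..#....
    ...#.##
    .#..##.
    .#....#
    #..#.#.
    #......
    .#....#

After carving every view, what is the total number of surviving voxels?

|visual hull| = 27

initial block: 7^3 = 343
V1 x: intersect with YZ mask (35 set) -- 245 left
V2 y: intersect with XZ mask (20 set) -- 95 left
V3 z: intersect with XY mask (15 set) -- 27 left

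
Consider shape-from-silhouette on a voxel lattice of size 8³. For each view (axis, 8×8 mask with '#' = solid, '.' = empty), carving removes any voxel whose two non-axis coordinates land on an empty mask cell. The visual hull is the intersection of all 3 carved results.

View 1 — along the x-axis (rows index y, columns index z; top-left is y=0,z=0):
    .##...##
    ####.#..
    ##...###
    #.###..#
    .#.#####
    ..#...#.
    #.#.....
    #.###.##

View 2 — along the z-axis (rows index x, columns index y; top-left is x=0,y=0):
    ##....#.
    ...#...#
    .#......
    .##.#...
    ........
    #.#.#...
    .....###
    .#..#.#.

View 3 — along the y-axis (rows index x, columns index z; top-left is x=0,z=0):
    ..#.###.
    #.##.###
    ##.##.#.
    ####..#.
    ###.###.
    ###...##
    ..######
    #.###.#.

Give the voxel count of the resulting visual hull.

54 voxels

before carving: 512 voxels (8×8×8)
V1 x: intersect with YZ mask (35 set) -- 280 left
V2 z: intersect with XY mask (18 set) -- 81 left
V3 y: intersect with XZ mask (42 set) -- 54 left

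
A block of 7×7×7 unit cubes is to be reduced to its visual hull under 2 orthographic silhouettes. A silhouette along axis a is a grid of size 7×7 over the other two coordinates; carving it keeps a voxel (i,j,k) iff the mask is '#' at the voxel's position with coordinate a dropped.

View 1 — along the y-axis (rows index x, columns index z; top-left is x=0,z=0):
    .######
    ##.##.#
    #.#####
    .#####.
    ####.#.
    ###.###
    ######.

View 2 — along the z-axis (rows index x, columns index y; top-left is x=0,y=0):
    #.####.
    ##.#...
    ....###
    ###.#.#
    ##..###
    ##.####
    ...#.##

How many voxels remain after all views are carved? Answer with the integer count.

167 voxels

before carving: 343 voxels (7×7×7)
after view 1 [y-axis, 39 of 49 cells solid] → remaining = 273
after view 2 [z-axis, 30 of 49 cells solid] → remaining = 167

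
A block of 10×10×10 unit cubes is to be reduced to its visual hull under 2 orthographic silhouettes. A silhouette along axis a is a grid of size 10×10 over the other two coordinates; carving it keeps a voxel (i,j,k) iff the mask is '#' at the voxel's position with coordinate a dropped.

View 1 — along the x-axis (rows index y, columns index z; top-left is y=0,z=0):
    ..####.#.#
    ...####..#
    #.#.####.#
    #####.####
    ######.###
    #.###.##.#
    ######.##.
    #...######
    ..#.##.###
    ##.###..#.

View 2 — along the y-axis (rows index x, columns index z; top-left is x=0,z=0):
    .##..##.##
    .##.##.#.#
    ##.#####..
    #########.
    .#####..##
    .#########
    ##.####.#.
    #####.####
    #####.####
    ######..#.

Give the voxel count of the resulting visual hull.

remaining voxels: 527

full grid |V| = 1000
carve view 1 (along x, YZ-mask fill 70/100): 700 voxels remain
carve view 2 (along y, XZ-mask fill 76/100): 527 voxels remain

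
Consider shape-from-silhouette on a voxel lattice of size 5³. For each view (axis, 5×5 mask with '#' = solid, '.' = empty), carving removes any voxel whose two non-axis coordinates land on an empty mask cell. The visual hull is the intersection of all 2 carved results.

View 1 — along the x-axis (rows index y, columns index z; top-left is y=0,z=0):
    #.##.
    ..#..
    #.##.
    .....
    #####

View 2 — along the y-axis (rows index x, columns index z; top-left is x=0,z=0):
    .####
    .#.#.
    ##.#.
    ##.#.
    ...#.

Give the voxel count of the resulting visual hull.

30 voxels

before carving: 125 voxels (5×5×5)
step 1: project along x, AND mask (12/25) → |grid| = 60
step 2: project along y, AND mask (13/25) → |grid| = 30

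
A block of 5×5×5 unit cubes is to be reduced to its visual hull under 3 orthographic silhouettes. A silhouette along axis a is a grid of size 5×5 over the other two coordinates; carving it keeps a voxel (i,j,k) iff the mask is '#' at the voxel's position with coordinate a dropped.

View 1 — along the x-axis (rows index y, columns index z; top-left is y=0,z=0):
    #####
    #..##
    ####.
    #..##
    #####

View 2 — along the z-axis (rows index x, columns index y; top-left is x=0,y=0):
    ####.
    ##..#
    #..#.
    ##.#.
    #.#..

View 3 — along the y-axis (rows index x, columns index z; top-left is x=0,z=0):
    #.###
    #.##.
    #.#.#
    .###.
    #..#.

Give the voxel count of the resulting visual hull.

remaining voxels: 35

before carving: 125 voxels (5×5×5)
  1. axis=0 (YZ plane), |mask|=20  ⇒  voxels=100
  2. axis=2 (XY plane), |mask|=14  ⇒  voxels=56
  3. axis=1 (XZ plane), |mask|=15  ⇒  voxels=35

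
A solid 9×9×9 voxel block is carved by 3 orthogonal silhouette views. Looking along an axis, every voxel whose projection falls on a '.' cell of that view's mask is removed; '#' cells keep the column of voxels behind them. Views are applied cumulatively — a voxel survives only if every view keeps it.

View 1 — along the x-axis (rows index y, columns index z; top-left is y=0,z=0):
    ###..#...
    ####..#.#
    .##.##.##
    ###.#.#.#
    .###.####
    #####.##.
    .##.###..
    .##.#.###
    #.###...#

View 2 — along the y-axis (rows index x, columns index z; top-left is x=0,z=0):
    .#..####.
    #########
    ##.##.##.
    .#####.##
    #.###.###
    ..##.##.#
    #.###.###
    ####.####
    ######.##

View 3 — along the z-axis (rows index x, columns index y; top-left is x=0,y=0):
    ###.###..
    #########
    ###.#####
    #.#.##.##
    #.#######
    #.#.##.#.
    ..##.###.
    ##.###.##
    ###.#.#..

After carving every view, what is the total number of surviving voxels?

266 voxels

start: 9×9×9 = 729 voxels
carve view 1 (along x, YZ-mask fill 52/81): 468 voxels remain
carve view 2 (along y, XZ-mask fill 62/81): 355 voxels remain
carve view 3 (along z, XY-mask fill 59/81): 266 voxels remain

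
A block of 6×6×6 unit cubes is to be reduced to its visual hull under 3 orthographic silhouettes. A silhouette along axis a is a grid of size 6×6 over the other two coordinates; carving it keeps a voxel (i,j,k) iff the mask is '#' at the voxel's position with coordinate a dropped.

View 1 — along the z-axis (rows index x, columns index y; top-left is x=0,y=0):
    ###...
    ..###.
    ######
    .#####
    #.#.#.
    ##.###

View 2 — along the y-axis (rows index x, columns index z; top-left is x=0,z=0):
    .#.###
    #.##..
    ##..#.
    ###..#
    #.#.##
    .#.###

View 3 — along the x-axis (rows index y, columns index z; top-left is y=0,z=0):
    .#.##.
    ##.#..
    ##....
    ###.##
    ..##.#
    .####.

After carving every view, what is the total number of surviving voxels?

full grid |V| = 216
step 1: project along z, AND mask (25/36) → |grid| = 150
step 2: project along y, AND mask (22/36) → |grid| = 91
step 3: project along x, AND mask (20/36) → |grid| = 51

remaining voxels: 51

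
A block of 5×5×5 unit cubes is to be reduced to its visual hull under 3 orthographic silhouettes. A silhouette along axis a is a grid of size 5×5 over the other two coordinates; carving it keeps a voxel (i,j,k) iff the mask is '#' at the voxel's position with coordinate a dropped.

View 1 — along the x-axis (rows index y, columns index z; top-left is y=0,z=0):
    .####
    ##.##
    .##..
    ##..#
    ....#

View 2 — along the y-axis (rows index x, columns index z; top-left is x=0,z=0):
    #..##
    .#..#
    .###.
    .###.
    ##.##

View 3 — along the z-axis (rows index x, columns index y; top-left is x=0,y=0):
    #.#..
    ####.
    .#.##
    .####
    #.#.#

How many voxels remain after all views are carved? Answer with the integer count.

start: 5×5×5 = 125 voxels
carve view 1 (along x, YZ-mask fill 14/25): 70 voxels remain
carve view 2 (along y, XZ-mask fill 15/25): 44 voxels remain
carve view 3 (along z, XY-mask fill 16/25): 22 voxels remain

22 voxels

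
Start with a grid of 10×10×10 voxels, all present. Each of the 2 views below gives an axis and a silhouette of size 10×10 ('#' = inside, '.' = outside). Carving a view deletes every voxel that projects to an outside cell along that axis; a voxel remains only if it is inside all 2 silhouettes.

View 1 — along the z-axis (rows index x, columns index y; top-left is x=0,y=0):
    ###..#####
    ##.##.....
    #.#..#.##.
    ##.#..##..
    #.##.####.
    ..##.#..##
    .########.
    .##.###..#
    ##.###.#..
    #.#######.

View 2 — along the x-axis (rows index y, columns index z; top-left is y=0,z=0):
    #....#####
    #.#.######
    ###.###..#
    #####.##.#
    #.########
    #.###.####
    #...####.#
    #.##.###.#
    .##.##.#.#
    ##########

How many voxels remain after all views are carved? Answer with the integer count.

full grid |V| = 1000
step 1: project along z, AND mask (62/100) → |grid| = 620
step 2: project along x, AND mask (75/100) → |grid| = 455

remaining voxels: 455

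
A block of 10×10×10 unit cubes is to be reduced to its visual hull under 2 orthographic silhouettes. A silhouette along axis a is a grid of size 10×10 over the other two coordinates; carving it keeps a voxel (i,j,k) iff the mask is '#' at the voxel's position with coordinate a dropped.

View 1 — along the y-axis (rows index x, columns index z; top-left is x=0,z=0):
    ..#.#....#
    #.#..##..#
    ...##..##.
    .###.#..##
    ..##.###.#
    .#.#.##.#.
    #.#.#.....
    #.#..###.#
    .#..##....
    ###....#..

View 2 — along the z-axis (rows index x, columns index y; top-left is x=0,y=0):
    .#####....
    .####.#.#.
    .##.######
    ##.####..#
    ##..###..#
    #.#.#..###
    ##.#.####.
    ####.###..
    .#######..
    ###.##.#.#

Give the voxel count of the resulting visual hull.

297 voxels

start: 10×10×10 = 1000 voxels
step 1: project along y, AND mask (45/100) → |grid| = 450
step 2: project along z, AND mask (66/100) → |grid| = 297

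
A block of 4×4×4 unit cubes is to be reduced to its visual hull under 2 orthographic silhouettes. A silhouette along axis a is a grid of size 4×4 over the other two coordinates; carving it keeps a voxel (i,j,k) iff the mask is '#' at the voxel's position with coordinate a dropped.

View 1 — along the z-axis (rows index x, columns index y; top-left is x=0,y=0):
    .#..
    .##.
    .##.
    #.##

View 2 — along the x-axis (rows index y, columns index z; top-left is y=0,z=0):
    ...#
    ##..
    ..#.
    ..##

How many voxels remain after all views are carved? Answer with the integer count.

full grid |V| = 64
[1] z-view keeps 8 columns → grid now 32
[2] x-view keeps 6 columns → grid now 12

voxel count = 12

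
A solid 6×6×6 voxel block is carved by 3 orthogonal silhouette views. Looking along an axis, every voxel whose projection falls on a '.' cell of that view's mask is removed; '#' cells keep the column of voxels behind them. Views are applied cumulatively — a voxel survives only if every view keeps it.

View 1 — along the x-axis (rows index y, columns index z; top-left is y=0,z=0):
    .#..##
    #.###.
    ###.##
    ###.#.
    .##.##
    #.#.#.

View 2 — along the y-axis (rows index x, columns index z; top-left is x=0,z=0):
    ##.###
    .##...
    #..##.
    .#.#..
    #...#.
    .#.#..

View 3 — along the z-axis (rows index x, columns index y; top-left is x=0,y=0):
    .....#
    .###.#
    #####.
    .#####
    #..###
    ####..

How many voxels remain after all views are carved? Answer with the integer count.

31 voxels

start: 6×6×6 = 216 voxels
[1] x-view keeps 23 columns → grid now 138
[2] y-view keeps 16 columns → grid now 58
[3] z-view keeps 23 columns → grid now 31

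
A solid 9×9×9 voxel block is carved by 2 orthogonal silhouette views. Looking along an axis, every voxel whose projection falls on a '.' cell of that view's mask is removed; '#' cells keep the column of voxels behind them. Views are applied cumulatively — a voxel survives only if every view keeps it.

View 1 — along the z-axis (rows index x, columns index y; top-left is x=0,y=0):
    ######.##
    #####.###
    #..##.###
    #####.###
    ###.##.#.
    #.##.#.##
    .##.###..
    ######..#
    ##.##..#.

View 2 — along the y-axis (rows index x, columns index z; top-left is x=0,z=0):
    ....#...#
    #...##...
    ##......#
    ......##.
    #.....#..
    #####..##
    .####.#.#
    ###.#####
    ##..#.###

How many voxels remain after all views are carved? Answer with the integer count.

start: 9×9×9 = 729 voxels
V1 z: intersect with XY mask (59 set) -- 531 left
V2 y: intersect with XZ mask (39 set) -- 244 left

voxel count = 244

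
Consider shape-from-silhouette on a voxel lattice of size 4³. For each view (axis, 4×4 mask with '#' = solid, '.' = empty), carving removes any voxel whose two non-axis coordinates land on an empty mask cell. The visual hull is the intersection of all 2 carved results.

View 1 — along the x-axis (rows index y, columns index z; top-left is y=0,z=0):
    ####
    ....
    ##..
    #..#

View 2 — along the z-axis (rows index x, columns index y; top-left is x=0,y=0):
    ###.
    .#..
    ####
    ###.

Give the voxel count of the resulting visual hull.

voxel count = 20

full grid |V| = 64
V1 x: intersect with YZ mask (8 set) -- 32 left
V2 z: intersect with XY mask (11 set) -- 20 left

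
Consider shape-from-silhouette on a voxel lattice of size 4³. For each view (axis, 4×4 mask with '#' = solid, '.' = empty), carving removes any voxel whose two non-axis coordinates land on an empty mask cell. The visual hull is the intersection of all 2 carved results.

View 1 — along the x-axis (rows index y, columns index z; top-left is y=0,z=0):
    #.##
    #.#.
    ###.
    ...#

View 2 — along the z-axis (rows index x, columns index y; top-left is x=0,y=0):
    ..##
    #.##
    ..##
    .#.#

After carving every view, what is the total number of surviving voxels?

remaining voxels: 18

full grid |V| = 64
[1] x-view keeps 9 columns → grid now 36
[2] z-view keeps 9 columns → grid now 18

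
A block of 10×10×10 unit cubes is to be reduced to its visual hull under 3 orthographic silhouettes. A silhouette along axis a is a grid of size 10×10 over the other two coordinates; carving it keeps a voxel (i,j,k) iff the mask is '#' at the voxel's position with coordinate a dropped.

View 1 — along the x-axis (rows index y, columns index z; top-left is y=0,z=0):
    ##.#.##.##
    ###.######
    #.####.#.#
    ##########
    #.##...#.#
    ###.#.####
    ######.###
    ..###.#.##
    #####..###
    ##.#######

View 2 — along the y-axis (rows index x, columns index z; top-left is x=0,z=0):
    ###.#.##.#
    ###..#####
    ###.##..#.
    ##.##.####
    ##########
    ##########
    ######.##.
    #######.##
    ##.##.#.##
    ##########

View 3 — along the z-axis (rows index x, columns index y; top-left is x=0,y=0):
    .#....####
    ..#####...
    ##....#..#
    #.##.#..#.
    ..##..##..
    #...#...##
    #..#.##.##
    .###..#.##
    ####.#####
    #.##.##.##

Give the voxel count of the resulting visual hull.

start: 10×10×10 = 1000 voxels
[1] x-view keeps 78 columns → grid now 780
[2] y-view keeps 83 columns → grid now 650
[3] z-view keeps 55 columns → grid now 373

voxel count = 373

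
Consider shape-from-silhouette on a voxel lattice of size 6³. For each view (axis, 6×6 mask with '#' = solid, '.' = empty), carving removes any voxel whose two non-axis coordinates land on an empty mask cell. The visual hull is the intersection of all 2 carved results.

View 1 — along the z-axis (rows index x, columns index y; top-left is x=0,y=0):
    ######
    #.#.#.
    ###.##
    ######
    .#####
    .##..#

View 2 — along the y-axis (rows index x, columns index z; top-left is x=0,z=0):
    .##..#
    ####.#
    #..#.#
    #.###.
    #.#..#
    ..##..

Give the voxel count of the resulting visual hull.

remaining voxels: 93

full grid |V| = 216
[1] z-view keeps 28 columns → grid now 168
[2] y-view keeps 20 columns → grid now 93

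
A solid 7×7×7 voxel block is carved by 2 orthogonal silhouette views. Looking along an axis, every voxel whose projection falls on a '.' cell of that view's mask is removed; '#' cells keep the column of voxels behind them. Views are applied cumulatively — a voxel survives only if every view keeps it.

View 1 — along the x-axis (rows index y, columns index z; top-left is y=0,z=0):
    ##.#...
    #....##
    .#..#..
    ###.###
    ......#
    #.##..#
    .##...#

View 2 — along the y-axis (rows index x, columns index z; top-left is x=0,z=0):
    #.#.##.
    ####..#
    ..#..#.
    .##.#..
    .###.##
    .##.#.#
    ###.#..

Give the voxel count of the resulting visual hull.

voxel count = 86

start: 7×7×7 = 343 voxels
step 1: project along x, AND mask (22/49) → |grid| = 154
step 2: project along y, AND mask (27/49) → |grid| = 86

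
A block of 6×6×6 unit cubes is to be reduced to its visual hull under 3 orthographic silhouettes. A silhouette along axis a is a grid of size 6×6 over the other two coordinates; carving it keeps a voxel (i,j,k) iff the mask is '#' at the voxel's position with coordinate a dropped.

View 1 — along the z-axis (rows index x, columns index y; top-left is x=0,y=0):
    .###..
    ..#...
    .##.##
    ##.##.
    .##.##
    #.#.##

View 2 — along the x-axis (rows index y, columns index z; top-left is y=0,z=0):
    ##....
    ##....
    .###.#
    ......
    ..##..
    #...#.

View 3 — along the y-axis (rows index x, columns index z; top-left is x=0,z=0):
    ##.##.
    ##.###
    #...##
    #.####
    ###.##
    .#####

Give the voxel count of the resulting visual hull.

full grid |V| = 216
after view 1 [z-axis, 20 of 36 cells solid] → remaining = 120
after view 2 [x-axis, 12 of 36 cells solid] → remaining = 46
after view 3 [y-axis, 27 of 36 cells solid] → remaining = 31

voxel count = 31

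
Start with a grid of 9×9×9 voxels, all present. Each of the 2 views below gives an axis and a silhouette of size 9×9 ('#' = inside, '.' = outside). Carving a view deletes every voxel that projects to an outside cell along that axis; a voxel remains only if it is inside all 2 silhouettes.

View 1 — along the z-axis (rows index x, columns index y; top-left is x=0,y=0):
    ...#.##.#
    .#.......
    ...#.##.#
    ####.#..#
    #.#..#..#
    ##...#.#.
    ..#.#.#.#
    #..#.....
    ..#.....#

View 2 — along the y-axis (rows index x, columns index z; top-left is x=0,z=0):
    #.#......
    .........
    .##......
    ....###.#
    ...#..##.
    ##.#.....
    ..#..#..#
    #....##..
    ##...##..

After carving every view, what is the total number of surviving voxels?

|visual hull| = 90

full grid |V| = 729
carve view 1 (along z, XY-mask fill 31/81): 279 voxels remain
carve view 2 (along y, XZ-mask fill 24/81): 90 voxels remain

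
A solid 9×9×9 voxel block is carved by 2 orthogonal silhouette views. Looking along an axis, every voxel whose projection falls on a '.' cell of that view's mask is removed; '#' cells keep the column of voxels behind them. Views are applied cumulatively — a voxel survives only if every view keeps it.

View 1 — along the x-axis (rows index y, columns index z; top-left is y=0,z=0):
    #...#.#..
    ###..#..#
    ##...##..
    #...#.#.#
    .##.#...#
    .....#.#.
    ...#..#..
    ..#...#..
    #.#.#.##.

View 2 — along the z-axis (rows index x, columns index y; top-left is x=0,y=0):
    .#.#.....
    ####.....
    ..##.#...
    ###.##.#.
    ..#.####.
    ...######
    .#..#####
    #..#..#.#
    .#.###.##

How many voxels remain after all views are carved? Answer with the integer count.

|visual hull| = 144

full grid |V| = 729
  1. axis=0 (YZ plane), |mask|=31  ⇒  voxels=279
  2. axis=2 (XY plane), |mask|=42  ⇒  voxels=144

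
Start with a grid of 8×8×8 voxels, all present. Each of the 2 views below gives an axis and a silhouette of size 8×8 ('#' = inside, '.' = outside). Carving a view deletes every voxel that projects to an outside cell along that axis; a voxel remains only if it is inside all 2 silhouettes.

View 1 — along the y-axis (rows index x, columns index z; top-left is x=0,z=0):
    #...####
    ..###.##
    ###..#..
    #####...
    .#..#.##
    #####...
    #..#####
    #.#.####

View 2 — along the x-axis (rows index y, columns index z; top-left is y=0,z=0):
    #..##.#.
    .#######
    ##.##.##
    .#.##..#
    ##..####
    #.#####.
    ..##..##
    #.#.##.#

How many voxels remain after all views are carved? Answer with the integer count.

|visual hull| = 215

start: 8×8×8 = 512 voxels
step 1: project along y, AND mask (40/64) → |grid| = 320
step 2: project along x, AND mask (42/64) → |grid| = 215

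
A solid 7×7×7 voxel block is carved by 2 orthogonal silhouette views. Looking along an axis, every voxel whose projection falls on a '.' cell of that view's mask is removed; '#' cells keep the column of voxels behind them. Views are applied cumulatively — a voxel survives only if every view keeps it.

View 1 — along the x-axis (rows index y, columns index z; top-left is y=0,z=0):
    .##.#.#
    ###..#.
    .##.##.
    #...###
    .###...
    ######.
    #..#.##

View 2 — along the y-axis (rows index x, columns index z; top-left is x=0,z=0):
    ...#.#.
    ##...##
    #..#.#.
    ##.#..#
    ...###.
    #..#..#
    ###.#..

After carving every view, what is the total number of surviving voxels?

full grid |V| = 343
after view 1 [x-axis, 29 of 49 cells solid] → remaining = 203
after view 2 [y-axis, 23 of 49 cells solid] → remaining = 92

remaining voxels: 92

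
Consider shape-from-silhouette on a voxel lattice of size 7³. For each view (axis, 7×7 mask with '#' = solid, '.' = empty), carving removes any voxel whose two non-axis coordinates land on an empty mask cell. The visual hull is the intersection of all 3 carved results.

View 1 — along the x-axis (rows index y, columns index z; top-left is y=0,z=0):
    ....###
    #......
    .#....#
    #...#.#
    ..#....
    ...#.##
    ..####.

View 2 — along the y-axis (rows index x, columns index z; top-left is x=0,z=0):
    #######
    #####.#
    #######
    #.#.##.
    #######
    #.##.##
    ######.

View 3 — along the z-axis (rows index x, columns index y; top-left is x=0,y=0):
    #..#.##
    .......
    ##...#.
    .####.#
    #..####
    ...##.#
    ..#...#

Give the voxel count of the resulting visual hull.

full grid |V| = 343
after view 1 [x-axis, 17 of 49 cells solid] → remaining = 119
after view 2 [y-axis, 42 of 49 cells solid] → remaining = 101
after view 3 [z-axis, 22 of 49 cells solid] → remaining = 52

52 voxels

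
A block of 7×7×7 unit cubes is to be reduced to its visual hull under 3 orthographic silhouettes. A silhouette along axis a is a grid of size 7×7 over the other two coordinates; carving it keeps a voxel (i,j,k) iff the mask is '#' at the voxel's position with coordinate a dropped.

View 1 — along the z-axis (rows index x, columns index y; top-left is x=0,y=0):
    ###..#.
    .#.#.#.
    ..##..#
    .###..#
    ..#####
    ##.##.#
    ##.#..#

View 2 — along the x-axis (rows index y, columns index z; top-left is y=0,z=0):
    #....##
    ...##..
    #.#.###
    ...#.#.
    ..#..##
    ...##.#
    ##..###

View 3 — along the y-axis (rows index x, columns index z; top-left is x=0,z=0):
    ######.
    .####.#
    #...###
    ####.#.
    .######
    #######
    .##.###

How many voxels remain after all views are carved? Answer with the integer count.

voxel count = 73

start: 7×7×7 = 343 voxels
step 1: project along z, AND mask (28/49) → |grid| = 196
step 2: project along x, AND mask (23/49) → |grid| = 91
step 3: project along y, AND mask (38/49) → |grid| = 73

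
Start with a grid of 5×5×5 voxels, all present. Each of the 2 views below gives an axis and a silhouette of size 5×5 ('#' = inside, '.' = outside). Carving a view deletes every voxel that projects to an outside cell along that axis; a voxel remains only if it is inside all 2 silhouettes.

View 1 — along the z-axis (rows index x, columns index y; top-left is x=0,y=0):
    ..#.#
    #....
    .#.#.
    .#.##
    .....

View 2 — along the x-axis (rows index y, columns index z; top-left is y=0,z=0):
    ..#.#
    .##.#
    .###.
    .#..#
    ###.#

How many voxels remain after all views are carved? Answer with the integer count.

remaining voxels: 23

before carving: 125 voxels (5×5×5)
after view 1 [z-axis, 8 of 25 cells solid] → remaining = 40
after view 2 [x-axis, 14 of 25 cells solid] → remaining = 23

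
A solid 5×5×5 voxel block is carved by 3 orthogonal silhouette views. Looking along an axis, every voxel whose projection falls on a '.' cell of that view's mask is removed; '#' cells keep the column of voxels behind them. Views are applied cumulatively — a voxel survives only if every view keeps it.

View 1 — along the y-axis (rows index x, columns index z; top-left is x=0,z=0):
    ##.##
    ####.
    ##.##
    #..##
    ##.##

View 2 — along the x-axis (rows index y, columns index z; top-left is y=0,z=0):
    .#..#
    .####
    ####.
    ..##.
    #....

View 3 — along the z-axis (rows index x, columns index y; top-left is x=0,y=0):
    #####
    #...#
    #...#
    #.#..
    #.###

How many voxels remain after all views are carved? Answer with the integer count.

voxel count = 25

start: 5×5×5 = 125 voxels
[1] y-view keeps 19 columns → grid now 95
[2] x-view keeps 13 columns → grid now 48
[3] z-view keeps 15 columns → grid now 25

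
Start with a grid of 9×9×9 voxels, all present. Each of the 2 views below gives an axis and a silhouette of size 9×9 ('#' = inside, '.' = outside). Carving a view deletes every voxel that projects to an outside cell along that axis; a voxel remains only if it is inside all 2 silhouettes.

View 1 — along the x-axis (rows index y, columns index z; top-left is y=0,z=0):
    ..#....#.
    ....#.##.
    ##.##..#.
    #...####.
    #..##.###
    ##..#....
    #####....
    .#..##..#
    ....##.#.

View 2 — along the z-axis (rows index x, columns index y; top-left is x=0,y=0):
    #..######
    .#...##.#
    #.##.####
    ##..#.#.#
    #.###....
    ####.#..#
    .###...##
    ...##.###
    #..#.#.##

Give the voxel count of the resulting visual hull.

before carving: 729 voxels (9×9×9)
V1 x: intersect with YZ mask (36 set) -- 324 left
V2 z: intersect with XY mask (48 set) -- 187 left

187 voxels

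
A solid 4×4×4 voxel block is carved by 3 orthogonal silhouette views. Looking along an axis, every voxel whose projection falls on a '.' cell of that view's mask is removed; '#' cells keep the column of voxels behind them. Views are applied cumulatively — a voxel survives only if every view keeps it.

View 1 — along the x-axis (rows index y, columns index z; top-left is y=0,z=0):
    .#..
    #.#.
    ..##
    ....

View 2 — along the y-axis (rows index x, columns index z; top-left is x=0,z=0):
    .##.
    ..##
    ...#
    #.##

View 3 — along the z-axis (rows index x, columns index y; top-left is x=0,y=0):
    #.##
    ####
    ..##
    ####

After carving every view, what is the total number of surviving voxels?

full grid |V| = 64
V1 x: intersect with YZ mask (5 set) -- 20 left
V2 y: intersect with XZ mask (8 set) -- 11 left
V3 z: intersect with XY mask (13 set) -- 10 left

10 voxels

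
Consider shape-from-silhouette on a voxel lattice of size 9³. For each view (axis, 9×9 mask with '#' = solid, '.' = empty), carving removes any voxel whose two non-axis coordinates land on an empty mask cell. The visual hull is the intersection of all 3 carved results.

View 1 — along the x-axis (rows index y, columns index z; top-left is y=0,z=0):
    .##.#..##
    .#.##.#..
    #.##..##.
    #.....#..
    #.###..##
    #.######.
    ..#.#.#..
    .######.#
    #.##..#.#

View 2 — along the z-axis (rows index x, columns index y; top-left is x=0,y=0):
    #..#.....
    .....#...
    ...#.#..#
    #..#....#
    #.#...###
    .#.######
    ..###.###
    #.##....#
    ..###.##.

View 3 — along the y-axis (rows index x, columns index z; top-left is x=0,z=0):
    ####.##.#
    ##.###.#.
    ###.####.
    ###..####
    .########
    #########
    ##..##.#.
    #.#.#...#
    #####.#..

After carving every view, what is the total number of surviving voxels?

remaining voxels: 126

initial block: 9^3 = 729
carve view 1 (along x, YZ-mask fill 44/81): 396 voxels remain
carve view 2 (along z, XY-mask fill 36/81): 167 voxels remain
carve view 3 (along y, XZ-mask fill 59/81): 126 voxels remain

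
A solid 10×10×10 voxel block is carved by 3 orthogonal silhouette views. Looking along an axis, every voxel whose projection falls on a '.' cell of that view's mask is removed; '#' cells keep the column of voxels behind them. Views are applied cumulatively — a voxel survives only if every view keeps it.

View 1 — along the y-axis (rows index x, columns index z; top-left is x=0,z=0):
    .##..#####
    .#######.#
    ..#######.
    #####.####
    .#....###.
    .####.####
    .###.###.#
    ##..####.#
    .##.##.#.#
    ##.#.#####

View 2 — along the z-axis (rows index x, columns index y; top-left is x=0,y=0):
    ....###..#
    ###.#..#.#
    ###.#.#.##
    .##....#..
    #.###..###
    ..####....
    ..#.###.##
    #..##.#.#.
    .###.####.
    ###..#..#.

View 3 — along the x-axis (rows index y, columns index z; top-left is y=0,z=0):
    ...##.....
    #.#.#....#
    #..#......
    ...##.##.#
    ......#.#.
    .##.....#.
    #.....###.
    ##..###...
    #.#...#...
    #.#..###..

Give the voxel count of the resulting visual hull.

voxel count = 118

full grid |V| = 1000
  1. axis=1 (XZ plane), |mask|=71  ⇒  voxels=710
  2. axis=2 (XY plane), |mask|=54  ⇒  voxels=371
  3. axis=0 (YZ plane), |mask|=35  ⇒  voxels=118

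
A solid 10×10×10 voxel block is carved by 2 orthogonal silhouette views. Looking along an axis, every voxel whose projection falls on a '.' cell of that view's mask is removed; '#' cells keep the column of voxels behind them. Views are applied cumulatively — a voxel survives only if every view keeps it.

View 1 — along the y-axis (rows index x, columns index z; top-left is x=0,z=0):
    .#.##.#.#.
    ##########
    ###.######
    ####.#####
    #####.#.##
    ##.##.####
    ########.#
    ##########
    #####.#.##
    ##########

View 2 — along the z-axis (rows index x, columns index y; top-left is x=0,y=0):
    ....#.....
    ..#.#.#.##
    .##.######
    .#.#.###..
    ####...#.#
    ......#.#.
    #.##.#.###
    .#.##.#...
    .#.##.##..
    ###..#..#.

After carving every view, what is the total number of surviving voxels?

start: 10×10×10 = 1000 voxels
carve view 1 (along y, XZ-mask fill 86/100): 860 voxels remain
carve view 2 (along z, XY-mask fill 48/100): 429 voxels remain

remaining voxels: 429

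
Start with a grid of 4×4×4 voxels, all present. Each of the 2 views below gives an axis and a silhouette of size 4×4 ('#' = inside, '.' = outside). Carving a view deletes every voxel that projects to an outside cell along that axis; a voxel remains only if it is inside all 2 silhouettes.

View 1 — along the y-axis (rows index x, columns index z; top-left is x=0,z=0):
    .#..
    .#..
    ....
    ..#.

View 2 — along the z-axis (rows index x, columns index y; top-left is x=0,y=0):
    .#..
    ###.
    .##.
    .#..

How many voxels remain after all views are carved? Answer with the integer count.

|visual hull| = 5

before carving: 64 voxels (4×4×4)
step 1: project along y, AND mask (3/16) → |grid| = 12
step 2: project along z, AND mask (7/16) → |grid| = 5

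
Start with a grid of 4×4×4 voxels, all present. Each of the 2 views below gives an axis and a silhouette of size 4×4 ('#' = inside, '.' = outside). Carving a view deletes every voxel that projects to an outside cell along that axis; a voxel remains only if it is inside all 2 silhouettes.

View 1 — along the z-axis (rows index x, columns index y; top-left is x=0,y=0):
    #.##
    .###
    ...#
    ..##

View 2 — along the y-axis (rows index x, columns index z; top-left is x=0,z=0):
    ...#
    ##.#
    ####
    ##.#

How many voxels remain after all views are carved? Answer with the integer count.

|visual hull| = 22

start: 4×4×4 = 64 voxels
after view 1 [z-axis, 9 of 16 cells solid] → remaining = 36
after view 2 [y-axis, 11 of 16 cells solid] → remaining = 22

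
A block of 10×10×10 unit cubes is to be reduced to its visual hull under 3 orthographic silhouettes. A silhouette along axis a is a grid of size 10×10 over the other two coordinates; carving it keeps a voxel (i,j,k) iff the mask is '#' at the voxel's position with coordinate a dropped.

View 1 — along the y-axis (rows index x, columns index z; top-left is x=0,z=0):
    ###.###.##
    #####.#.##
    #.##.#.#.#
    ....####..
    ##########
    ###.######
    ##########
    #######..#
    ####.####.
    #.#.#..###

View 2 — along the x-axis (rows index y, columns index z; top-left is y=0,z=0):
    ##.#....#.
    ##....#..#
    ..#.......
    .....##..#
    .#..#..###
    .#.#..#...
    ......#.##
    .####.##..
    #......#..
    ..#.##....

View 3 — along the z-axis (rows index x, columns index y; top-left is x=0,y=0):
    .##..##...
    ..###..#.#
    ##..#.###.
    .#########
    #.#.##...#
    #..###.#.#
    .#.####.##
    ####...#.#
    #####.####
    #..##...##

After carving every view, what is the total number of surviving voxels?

remaining voxels: 163

full grid |V| = 1000
carve view 1 (along y, XZ-mask fill 77/100): 770 voxels remain
carve view 2 (along x, YZ-mask fill 34/100): 261 voxels remain
carve view 3 (along z, XY-mask fill 62/100): 163 voxels remain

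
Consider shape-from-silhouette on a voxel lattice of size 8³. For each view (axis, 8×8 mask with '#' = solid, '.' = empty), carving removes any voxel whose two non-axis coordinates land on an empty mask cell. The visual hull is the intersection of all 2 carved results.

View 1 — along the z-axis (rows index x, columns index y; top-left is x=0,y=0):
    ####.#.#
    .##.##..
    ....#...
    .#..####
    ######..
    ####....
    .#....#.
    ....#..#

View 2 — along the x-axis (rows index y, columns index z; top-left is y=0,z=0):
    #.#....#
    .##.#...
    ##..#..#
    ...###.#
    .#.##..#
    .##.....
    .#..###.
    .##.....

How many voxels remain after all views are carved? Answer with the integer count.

remaining voxels: 97

before carving: 512 voxels (8×8×8)
step 1: project along z, AND mask (30/64) → |grid| = 240
step 2: project along x, AND mask (26/64) → |grid| = 97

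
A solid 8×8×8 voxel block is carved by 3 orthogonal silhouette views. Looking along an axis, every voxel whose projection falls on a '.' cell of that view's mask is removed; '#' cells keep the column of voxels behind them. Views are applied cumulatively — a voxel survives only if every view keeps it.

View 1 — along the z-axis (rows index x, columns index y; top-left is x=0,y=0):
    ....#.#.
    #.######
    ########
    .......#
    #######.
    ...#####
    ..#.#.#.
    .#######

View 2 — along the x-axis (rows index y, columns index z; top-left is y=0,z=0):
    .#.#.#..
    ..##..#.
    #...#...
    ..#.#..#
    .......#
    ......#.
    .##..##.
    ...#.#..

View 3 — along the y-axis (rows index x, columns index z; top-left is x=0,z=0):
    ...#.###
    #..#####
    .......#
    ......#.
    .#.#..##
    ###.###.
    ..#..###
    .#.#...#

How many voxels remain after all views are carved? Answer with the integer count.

before carving: 512 voxels (8×8×8)
carve view 1 (along z, XY-mask fill 40/64): 320 voxels remain
carve view 2 (along x, YZ-mask fill 19/64): 93 voxels remain
carve view 3 (along y, XZ-mask fill 29/64): 43 voxels remain

|visual hull| = 43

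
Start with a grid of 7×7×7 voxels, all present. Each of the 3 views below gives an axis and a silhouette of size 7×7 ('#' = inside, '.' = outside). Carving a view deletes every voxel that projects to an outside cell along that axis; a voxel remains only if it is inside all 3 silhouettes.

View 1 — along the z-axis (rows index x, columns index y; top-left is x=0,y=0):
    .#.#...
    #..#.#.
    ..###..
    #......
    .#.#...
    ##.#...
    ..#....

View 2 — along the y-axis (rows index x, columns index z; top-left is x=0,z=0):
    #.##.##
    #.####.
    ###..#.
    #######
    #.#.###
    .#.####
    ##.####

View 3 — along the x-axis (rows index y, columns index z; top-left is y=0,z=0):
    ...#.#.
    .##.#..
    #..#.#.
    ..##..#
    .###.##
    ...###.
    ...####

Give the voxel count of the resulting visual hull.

32 voxels

full grid |V| = 343
after view 1 [z-axis, 15 of 49 cells solid] → remaining = 105
after view 2 [y-axis, 37 of 49 cells solid] → remaining = 75
after view 3 [x-axis, 23 of 49 cells solid] → remaining = 32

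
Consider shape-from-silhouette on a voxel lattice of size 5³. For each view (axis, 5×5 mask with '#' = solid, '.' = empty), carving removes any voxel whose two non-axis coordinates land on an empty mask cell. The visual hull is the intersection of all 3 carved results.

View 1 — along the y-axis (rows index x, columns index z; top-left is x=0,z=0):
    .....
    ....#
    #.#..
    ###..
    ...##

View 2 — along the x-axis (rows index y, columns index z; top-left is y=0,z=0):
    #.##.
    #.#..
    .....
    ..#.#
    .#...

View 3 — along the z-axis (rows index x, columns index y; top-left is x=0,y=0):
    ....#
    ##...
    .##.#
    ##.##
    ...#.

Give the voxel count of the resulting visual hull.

|visual hull| = 9

before carving: 125 voxels (5×5×5)
after view 1 [y-axis, 8 of 25 cells solid] → remaining = 40
after view 2 [x-axis, 8 of 25 cells solid] → remaining = 14
after view 3 [z-axis, 11 of 25 cells solid] → remaining = 9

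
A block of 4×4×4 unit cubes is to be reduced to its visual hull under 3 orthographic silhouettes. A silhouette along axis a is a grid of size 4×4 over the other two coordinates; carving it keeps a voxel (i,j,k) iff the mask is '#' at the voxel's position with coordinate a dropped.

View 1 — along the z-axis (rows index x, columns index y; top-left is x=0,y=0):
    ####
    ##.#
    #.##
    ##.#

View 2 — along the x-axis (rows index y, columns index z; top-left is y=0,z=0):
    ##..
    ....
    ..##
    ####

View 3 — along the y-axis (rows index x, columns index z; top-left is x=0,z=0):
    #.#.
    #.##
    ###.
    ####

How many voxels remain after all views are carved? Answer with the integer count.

initial block: 4^3 = 64
V1 z: intersect with XY mask (13 set) -- 52 left
V2 x: intersect with YZ mask (8 set) -- 28 left
V3 y: intersect with XZ mask (12 set) -- 20 left

|visual hull| = 20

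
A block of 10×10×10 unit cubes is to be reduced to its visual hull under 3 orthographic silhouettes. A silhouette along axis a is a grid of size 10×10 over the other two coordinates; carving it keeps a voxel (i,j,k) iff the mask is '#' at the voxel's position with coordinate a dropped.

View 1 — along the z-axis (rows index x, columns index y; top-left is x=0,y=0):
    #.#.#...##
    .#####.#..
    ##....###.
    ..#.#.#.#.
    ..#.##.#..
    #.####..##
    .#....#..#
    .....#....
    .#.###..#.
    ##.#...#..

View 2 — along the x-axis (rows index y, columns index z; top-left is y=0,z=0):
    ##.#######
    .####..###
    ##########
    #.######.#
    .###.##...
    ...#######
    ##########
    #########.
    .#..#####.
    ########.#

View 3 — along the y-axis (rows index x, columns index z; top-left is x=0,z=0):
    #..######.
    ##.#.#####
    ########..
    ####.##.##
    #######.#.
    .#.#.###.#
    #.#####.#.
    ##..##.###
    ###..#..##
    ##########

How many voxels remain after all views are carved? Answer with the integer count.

start: 10×10×10 = 1000 voxels
[1] z-view keeps 44 columns → grid now 440
[2] x-view keeps 80 columns → grid now 341
[3] y-view keeps 75 columns → grid now 256

remaining voxels: 256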